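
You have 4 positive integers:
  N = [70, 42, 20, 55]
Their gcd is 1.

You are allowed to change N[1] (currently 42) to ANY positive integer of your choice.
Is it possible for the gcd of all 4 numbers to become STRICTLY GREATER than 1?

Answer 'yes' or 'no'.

Current gcd = 1
gcd of all OTHER numbers (without N[1]=42): gcd([70, 20, 55]) = 5
The new gcd after any change is gcd(5, new_value).
This can be at most 5.
Since 5 > old gcd 1, the gcd CAN increase (e.g., set N[1] = 5).

Answer: yes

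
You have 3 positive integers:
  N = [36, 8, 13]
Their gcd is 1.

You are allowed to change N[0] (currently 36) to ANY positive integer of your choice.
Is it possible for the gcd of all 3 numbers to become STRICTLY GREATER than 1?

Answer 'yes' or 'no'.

Current gcd = 1
gcd of all OTHER numbers (without N[0]=36): gcd([8, 13]) = 1
The new gcd after any change is gcd(1, new_value).
This can be at most 1.
Since 1 = old gcd 1, the gcd can only stay the same or decrease.

Answer: no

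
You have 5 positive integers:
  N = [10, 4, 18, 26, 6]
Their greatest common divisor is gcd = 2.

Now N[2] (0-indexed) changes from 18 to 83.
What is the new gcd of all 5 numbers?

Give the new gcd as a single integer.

Numbers: [10, 4, 18, 26, 6], gcd = 2
Change: index 2, 18 -> 83
gcd of the OTHER numbers (without index 2): gcd([10, 4, 26, 6]) = 2
New gcd = gcd(g_others, new_val) = gcd(2, 83) = 1

Answer: 1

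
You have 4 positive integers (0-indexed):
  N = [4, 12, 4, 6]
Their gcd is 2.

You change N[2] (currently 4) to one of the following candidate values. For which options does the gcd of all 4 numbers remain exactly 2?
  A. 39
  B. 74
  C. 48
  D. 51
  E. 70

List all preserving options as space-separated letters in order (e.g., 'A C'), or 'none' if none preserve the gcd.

Answer: B C E

Derivation:
Old gcd = 2; gcd of others (without N[2]) = 2
New gcd for candidate v: gcd(2, v). Preserves old gcd iff gcd(2, v) = 2.
  Option A: v=39, gcd(2,39)=1 -> changes
  Option B: v=74, gcd(2,74)=2 -> preserves
  Option C: v=48, gcd(2,48)=2 -> preserves
  Option D: v=51, gcd(2,51)=1 -> changes
  Option E: v=70, gcd(2,70)=2 -> preserves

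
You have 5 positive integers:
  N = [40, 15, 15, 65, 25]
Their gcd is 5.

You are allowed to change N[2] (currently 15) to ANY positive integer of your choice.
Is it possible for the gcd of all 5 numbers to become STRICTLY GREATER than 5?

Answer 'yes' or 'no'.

Current gcd = 5
gcd of all OTHER numbers (without N[2]=15): gcd([40, 15, 65, 25]) = 5
The new gcd after any change is gcd(5, new_value).
This can be at most 5.
Since 5 = old gcd 5, the gcd can only stay the same or decrease.

Answer: no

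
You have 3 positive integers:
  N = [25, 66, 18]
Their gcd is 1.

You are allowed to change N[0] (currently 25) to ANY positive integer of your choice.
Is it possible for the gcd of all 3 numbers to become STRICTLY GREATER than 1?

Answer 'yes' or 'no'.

Current gcd = 1
gcd of all OTHER numbers (without N[0]=25): gcd([66, 18]) = 6
The new gcd after any change is gcd(6, new_value).
This can be at most 6.
Since 6 > old gcd 1, the gcd CAN increase (e.g., set N[0] = 6).

Answer: yes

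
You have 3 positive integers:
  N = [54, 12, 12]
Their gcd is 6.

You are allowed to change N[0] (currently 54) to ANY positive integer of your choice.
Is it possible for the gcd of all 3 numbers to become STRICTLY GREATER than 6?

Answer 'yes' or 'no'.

Current gcd = 6
gcd of all OTHER numbers (without N[0]=54): gcd([12, 12]) = 12
The new gcd after any change is gcd(12, new_value).
This can be at most 12.
Since 12 > old gcd 6, the gcd CAN increase (e.g., set N[0] = 12).

Answer: yes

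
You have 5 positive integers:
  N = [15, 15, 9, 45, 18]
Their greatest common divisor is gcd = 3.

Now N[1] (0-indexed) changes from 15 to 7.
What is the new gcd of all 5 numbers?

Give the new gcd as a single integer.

Answer: 1

Derivation:
Numbers: [15, 15, 9, 45, 18], gcd = 3
Change: index 1, 15 -> 7
gcd of the OTHER numbers (without index 1): gcd([15, 9, 45, 18]) = 3
New gcd = gcd(g_others, new_val) = gcd(3, 7) = 1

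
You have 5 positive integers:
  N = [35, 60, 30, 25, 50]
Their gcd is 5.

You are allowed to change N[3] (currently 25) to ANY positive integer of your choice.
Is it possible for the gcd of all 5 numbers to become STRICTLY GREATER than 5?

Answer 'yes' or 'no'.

Answer: no

Derivation:
Current gcd = 5
gcd of all OTHER numbers (without N[3]=25): gcd([35, 60, 30, 50]) = 5
The new gcd after any change is gcd(5, new_value).
This can be at most 5.
Since 5 = old gcd 5, the gcd can only stay the same or decrease.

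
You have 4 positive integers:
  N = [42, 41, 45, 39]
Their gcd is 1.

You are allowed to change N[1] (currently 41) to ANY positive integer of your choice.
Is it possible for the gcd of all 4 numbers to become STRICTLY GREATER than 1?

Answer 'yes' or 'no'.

Current gcd = 1
gcd of all OTHER numbers (without N[1]=41): gcd([42, 45, 39]) = 3
The new gcd after any change is gcd(3, new_value).
This can be at most 3.
Since 3 > old gcd 1, the gcd CAN increase (e.g., set N[1] = 3).

Answer: yes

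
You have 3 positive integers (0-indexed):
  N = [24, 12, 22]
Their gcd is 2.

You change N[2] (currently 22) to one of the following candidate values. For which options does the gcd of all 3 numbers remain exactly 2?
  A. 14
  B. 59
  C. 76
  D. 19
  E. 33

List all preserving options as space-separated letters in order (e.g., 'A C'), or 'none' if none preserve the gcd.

Old gcd = 2; gcd of others (without N[2]) = 12
New gcd for candidate v: gcd(12, v). Preserves old gcd iff gcd(12, v) = 2.
  Option A: v=14, gcd(12,14)=2 -> preserves
  Option B: v=59, gcd(12,59)=1 -> changes
  Option C: v=76, gcd(12,76)=4 -> changes
  Option D: v=19, gcd(12,19)=1 -> changes
  Option E: v=33, gcd(12,33)=3 -> changes

Answer: A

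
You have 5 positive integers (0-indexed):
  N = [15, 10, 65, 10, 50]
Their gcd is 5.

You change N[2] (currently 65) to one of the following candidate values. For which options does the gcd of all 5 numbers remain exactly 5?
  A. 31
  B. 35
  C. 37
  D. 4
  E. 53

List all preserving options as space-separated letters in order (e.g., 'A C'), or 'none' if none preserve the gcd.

Old gcd = 5; gcd of others (without N[2]) = 5
New gcd for candidate v: gcd(5, v). Preserves old gcd iff gcd(5, v) = 5.
  Option A: v=31, gcd(5,31)=1 -> changes
  Option B: v=35, gcd(5,35)=5 -> preserves
  Option C: v=37, gcd(5,37)=1 -> changes
  Option D: v=4, gcd(5,4)=1 -> changes
  Option E: v=53, gcd(5,53)=1 -> changes

Answer: B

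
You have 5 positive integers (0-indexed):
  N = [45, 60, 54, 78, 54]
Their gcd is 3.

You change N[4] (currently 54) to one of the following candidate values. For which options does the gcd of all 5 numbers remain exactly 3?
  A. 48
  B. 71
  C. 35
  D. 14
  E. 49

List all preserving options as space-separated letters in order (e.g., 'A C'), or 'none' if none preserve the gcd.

Answer: A

Derivation:
Old gcd = 3; gcd of others (without N[4]) = 3
New gcd for candidate v: gcd(3, v). Preserves old gcd iff gcd(3, v) = 3.
  Option A: v=48, gcd(3,48)=3 -> preserves
  Option B: v=71, gcd(3,71)=1 -> changes
  Option C: v=35, gcd(3,35)=1 -> changes
  Option D: v=14, gcd(3,14)=1 -> changes
  Option E: v=49, gcd(3,49)=1 -> changes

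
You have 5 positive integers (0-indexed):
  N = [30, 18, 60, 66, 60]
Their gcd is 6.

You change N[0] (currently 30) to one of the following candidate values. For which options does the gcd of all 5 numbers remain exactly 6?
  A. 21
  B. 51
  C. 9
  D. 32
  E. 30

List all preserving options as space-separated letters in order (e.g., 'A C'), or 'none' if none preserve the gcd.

Answer: E

Derivation:
Old gcd = 6; gcd of others (without N[0]) = 6
New gcd for candidate v: gcd(6, v). Preserves old gcd iff gcd(6, v) = 6.
  Option A: v=21, gcd(6,21)=3 -> changes
  Option B: v=51, gcd(6,51)=3 -> changes
  Option C: v=9, gcd(6,9)=3 -> changes
  Option D: v=32, gcd(6,32)=2 -> changes
  Option E: v=30, gcd(6,30)=6 -> preserves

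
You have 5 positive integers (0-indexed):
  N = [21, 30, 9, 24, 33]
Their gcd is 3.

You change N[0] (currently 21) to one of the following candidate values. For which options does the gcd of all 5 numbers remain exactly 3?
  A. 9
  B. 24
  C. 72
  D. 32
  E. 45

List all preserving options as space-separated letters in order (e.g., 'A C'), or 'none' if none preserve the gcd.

Old gcd = 3; gcd of others (without N[0]) = 3
New gcd for candidate v: gcd(3, v). Preserves old gcd iff gcd(3, v) = 3.
  Option A: v=9, gcd(3,9)=3 -> preserves
  Option B: v=24, gcd(3,24)=3 -> preserves
  Option C: v=72, gcd(3,72)=3 -> preserves
  Option D: v=32, gcd(3,32)=1 -> changes
  Option E: v=45, gcd(3,45)=3 -> preserves

Answer: A B C E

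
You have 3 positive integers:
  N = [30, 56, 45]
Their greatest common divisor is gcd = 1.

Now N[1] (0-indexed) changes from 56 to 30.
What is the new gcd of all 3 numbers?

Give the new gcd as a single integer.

Answer: 15

Derivation:
Numbers: [30, 56, 45], gcd = 1
Change: index 1, 56 -> 30
gcd of the OTHER numbers (without index 1): gcd([30, 45]) = 15
New gcd = gcd(g_others, new_val) = gcd(15, 30) = 15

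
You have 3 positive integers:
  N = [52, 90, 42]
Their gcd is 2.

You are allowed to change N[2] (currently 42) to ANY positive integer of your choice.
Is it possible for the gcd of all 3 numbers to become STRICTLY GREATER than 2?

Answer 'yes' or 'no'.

Answer: no

Derivation:
Current gcd = 2
gcd of all OTHER numbers (without N[2]=42): gcd([52, 90]) = 2
The new gcd after any change is gcd(2, new_value).
This can be at most 2.
Since 2 = old gcd 2, the gcd can only stay the same or decrease.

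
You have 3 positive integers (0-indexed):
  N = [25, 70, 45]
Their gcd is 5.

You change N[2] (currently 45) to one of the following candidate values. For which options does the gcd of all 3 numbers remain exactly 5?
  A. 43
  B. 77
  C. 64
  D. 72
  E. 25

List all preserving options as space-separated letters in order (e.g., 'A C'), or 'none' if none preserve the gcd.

Answer: E

Derivation:
Old gcd = 5; gcd of others (without N[2]) = 5
New gcd for candidate v: gcd(5, v). Preserves old gcd iff gcd(5, v) = 5.
  Option A: v=43, gcd(5,43)=1 -> changes
  Option B: v=77, gcd(5,77)=1 -> changes
  Option C: v=64, gcd(5,64)=1 -> changes
  Option D: v=72, gcd(5,72)=1 -> changes
  Option E: v=25, gcd(5,25)=5 -> preserves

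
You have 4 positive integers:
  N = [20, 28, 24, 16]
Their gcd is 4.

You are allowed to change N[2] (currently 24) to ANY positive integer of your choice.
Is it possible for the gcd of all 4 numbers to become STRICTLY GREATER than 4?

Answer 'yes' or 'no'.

Current gcd = 4
gcd of all OTHER numbers (without N[2]=24): gcd([20, 28, 16]) = 4
The new gcd after any change is gcd(4, new_value).
This can be at most 4.
Since 4 = old gcd 4, the gcd can only stay the same or decrease.

Answer: no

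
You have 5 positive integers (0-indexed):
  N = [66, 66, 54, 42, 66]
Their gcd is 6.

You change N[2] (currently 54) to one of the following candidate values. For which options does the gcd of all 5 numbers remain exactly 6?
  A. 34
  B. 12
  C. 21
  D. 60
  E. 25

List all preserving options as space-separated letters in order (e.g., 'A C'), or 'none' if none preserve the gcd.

Old gcd = 6; gcd of others (without N[2]) = 6
New gcd for candidate v: gcd(6, v). Preserves old gcd iff gcd(6, v) = 6.
  Option A: v=34, gcd(6,34)=2 -> changes
  Option B: v=12, gcd(6,12)=6 -> preserves
  Option C: v=21, gcd(6,21)=3 -> changes
  Option D: v=60, gcd(6,60)=6 -> preserves
  Option E: v=25, gcd(6,25)=1 -> changes

Answer: B D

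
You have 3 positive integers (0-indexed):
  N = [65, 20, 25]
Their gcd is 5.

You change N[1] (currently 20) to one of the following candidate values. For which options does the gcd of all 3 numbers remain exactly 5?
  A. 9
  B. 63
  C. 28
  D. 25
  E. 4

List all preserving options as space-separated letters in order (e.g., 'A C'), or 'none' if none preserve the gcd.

Old gcd = 5; gcd of others (without N[1]) = 5
New gcd for candidate v: gcd(5, v). Preserves old gcd iff gcd(5, v) = 5.
  Option A: v=9, gcd(5,9)=1 -> changes
  Option B: v=63, gcd(5,63)=1 -> changes
  Option C: v=28, gcd(5,28)=1 -> changes
  Option D: v=25, gcd(5,25)=5 -> preserves
  Option E: v=4, gcd(5,4)=1 -> changes

Answer: D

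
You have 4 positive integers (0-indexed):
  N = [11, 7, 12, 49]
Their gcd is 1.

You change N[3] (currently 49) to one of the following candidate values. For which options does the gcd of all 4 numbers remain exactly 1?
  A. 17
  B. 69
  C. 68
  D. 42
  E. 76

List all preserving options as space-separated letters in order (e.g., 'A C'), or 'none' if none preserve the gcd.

Answer: A B C D E

Derivation:
Old gcd = 1; gcd of others (without N[3]) = 1
New gcd for candidate v: gcd(1, v). Preserves old gcd iff gcd(1, v) = 1.
  Option A: v=17, gcd(1,17)=1 -> preserves
  Option B: v=69, gcd(1,69)=1 -> preserves
  Option C: v=68, gcd(1,68)=1 -> preserves
  Option D: v=42, gcd(1,42)=1 -> preserves
  Option E: v=76, gcd(1,76)=1 -> preserves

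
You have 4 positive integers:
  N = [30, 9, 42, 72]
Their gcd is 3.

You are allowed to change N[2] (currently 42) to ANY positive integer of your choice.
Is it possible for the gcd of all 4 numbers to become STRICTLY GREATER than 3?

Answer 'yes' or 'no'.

Current gcd = 3
gcd of all OTHER numbers (without N[2]=42): gcd([30, 9, 72]) = 3
The new gcd after any change is gcd(3, new_value).
This can be at most 3.
Since 3 = old gcd 3, the gcd can only stay the same or decrease.

Answer: no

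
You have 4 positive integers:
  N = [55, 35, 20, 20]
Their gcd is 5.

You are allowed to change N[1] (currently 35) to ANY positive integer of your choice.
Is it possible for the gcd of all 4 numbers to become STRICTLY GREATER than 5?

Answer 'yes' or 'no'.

Answer: no

Derivation:
Current gcd = 5
gcd of all OTHER numbers (without N[1]=35): gcd([55, 20, 20]) = 5
The new gcd after any change is gcd(5, new_value).
This can be at most 5.
Since 5 = old gcd 5, the gcd can only stay the same or decrease.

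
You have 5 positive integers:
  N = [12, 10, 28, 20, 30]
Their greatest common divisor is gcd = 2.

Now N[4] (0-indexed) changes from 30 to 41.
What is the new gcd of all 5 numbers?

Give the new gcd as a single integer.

Answer: 1

Derivation:
Numbers: [12, 10, 28, 20, 30], gcd = 2
Change: index 4, 30 -> 41
gcd of the OTHER numbers (without index 4): gcd([12, 10, 28, 20]) = 2
New gcd = gcd(g_others, new_val) = gcd(2, 41) = 1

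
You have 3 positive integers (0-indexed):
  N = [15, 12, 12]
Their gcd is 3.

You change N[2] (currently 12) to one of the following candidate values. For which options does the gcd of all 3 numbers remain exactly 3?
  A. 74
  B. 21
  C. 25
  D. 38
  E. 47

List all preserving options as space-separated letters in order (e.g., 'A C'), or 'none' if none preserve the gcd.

Answer: B

Derivation:
Old gcd = 3; gcd of others (without N[2]) = 3
New gcd for candidate v: gcd(3, v). Preserves old gcd iff gcd(3, v) = 3.
  Option A: v=74, gcd(3,74)=1 -> changes
  Option B: v=21, gcd(3,21)=3 -> preserves
  Option C: v=25, gcd(3,25)=1 -> changes
  Option D: v=38, gcd(3,38)=1 -> changes
  Option E: v=47, gcd(3,47)=1 -> changes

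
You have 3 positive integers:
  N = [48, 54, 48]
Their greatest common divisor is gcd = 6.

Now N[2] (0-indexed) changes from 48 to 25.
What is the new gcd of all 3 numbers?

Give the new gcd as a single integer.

Numbers: [48, 54, 48], gcd = 6
Change: index 2, 48 -> 25
gcd of the OTHER numbers (without index 2): gcd([48, 54]) = 6
New gcd = gcd(g_others, new_val) = gcd(6, 25) = 1

Answer: 1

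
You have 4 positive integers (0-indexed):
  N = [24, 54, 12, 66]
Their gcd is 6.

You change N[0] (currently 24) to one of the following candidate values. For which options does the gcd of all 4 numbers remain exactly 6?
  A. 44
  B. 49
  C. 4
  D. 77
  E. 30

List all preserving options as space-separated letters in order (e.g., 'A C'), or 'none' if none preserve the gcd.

Old gcd = 6; gcd of others (without N[0]) = 6
New gcd for candidate v: gcd(6, v). Preserves old gcd iff gcd(6, v) = 6.
  Option A: v=44, gcd(6,44)=2 -> changes
  Option B: v=49, gcd(6,49)=1 -> changes
  Option C: v=4, gcd(6,4)=2 -> changes
  Option D: v=77, gcd(6,77)=1 -> changes
  Option E: v=30, gcd(6,30)=6 -> preserves

Answer: E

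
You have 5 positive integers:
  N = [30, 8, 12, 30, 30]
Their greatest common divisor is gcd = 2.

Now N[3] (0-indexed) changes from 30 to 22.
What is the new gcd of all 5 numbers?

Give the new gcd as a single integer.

Answer: 2

Derivation:
Numbers: [30, 8, 12, 30, 30], gcd = 2
Change: index 3, 30 -> 22
gcd of the OTHER numbers (without index 3): gcd([30, 8, 12, 30]) = 2
New gcd = gcd(g_others, new_val) = gcd(2, 22) = 2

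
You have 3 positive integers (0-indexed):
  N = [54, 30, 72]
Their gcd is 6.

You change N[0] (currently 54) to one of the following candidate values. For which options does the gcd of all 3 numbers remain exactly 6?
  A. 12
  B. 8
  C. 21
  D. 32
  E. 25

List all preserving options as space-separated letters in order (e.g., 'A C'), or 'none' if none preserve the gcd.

Old gcd = 6; gcd of others (without N[0]) = 6
New gcd for candidate v: gcd(6, v). Preserves old gcd iff gcd(6, v) = 6.
  Option A: v=12, gcd(6,12)=6 -> preserves
  Option B: v=8, gcd(6,8)=2 -> changes
  Option C: v=21, gcd(6,21)=3 -> changes
  Option D: v=32, gcd(6,32)=2 -> changes
  Option E: v=25, gcd(6,25)=1 -> changes

Answer: A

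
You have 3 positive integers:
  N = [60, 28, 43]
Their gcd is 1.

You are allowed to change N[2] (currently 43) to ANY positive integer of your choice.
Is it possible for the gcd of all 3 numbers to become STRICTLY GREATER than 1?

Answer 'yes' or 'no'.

Answer: yes

Derivation:
Current gcd = 1
gcd of all OTHER numbers (without N[2]=43): gcd([60, 28]) = 4
The new gcd after any change is gcd(4, new_value).
This can be at most 4.
Since 4 > old gcd 1, the gcd CAN increase (e.g., set N[2] = 4).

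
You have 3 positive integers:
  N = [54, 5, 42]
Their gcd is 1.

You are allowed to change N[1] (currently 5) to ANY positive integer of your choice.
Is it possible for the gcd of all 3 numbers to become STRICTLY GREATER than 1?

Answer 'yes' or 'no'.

Current gcd = 1
gcd of all OTHER numbers (without N[1]=5): gcd([54, 42]) = 6
The new gcd after any change is gcd(6, new_value).
This can be at most 6.
Since 6 > old gcd 1, the gcd CAN increase (e.g., set N[1] = 6).

Answer: yes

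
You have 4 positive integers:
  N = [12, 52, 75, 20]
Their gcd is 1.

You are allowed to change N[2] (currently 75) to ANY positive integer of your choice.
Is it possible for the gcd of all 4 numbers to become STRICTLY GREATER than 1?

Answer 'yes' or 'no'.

Current gcd = 1
gcd of all OTHER numbers (without N[2]=75): gcd([12, 52, 20]) = 4
The new gcd after any change is gcd(4, new_value).
This can be at most 4.
Since 4 > old gcd 1, the gcd CAN increase (e.g., set N[2] = 4).

Answer: yes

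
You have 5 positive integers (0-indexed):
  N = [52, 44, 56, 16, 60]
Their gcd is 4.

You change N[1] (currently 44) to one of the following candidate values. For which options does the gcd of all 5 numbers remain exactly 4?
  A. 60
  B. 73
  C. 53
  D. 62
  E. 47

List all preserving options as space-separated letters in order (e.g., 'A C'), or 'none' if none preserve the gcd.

Answer: A

Derivation:
Old gcd = 4; gcd of others (without N[1]) = 4
New gcd for candidate v: gcd(4, v). Preserves old gcd iff gcd(4, v) = 4.
  Option A: v=60, gcd(4,60)=4 -> preserves
  Option B: v=73, gcd(4,73)=1 -> changes
  Option C: v=53, gcd(4,53)=1 -> changes
  Option D: v=62, gcd(4,62)=2 -> changes
  Option E: v=47, gcd(4,47)=1 -> changes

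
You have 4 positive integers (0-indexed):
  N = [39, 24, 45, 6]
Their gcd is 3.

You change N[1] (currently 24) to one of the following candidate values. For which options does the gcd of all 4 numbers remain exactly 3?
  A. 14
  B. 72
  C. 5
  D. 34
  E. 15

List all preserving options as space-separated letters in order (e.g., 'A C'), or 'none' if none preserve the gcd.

Old gcd = 3; gcd of others (without N[1]) = 3
New gcd for candidate v: gcd(3, v). Preserves old gcd iff gcd(3, v) = 3.
  Option A: v=14, gcd(3,14)=1 -> changes
  Option B: v=72, gcd(3,72)=3 -> preserves
  Option C: v=5, gcd(3,5)=1 -> changes
  Option D: v=34, gcd(3,34)=1 -> changes
  Option E: v=15, gcd(3,15)=3 -> preserves

Answer: B E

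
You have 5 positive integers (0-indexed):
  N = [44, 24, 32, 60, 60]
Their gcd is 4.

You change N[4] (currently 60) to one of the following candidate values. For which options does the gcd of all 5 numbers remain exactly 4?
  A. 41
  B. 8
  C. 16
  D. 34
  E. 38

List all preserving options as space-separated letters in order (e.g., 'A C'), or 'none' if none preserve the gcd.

Answer: B C

Derivation:
Old gcd = 4; gcd of others (without N[4]) = 4
New gcd for candidate v: gcd(4, v). Preserves old gcd iff gcd(4, v) = 4.
  Option A: v=41, gcd(4,41)=1 -> changes
  Option B: v=8, gcd(4,8)=4 -> preserves
  Option C: v=16, gcd(4,16)=4 -> preserves
  Option D: v=34, gcd(4,34)=2 -> changes
  Option E: v=38, gcd(4,38)=2 -> changes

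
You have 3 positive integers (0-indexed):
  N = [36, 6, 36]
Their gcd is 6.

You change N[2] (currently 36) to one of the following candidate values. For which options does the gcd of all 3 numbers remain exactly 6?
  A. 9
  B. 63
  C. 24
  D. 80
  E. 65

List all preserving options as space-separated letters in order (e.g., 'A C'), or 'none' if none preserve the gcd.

Answer: C

Derivation:
Old gcd = 6; gcd of others (without N[2]) = 6
New gcd for candidate v: gcd(6, v). Preserves old gcd iff gcd(6, v) = 6.
  Option A: v=9, gcd(6,9)=3 -> changes
  Option B: v=63, gcd(6,63)=3 -> changes
  Option C: v=24, gcd(6,24)=6 -> preserves
  Option D: v=80, gcd(6,80)=2 -> changes
  Option E: v=65, gcd(6,65)=1 -> changes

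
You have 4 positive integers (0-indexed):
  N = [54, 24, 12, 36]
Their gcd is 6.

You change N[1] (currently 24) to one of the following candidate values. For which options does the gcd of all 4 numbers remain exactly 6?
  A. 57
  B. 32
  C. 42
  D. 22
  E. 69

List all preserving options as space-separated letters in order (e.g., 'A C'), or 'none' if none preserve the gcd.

Answer: C

Derivation:
Old gcd = 6; gcd of others (without N[1]) = 6
New gcd for candidate v: gcd(6, v). Preserves old gcd iff gcd(6, v) = 6.
  Option A: v=57, gcd(6,57)=3 -> changes
  Option B: v=32, gcd(6,32)=2 -> changes
  Option C: v=42, gcd(6,42)=6 -> preserves
  Option D: v=22, gcd(6,22)=2 -> changes
  Option E: v=69, gcd(6,69)=3 -> changes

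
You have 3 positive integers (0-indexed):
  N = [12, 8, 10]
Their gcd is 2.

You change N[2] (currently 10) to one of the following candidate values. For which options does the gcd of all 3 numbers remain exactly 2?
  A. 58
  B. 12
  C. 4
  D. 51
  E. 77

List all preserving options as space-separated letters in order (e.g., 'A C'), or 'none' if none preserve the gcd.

Old gcd = 2; gcd of others (without N[2]) = 4
New gcd for candidate v: gcd(4, v). Preserves old gcd iff gcd(4, v) = 2.
  Option A: v=58, gcd(4,58)=2 -> preserves
  Option B: v=12, gcd(4,12)=4 -> changes
  Option C: v=4, gcd(4,4)=4 -> changes
  Option D: v=51, gcd(4,51)=1 -> changes
  Option E: v=77, gcd(4,77)=1 -> changes

Answer: A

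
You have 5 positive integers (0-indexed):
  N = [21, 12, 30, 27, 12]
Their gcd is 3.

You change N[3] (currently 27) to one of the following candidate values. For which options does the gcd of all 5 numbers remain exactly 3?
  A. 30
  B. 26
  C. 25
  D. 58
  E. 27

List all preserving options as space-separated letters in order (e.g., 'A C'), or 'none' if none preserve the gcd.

Answer: A E

Derivation:
Old gcd = 3; gcd of others (without N[3]) = 3
New gcd for candidate v: gcd(3, v). Preserves old gcd iff gcd(3, v) = 3.
  Option A: v=30, gcd(3,30)=3 -> preserves
  Option B: v=26, gcd(3,26)=1 -> changes
  Option C: v=25, gcd(3,25)=1 -> changes
  Option D: v=58, gcd(3,58)=1 -> changes
  Option E: v=27, gcd(3,27)=3 -> preserves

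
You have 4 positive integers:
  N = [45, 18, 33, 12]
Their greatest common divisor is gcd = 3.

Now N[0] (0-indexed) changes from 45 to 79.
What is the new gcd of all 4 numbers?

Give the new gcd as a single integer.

Answer: 1

Derivation:
Numbers: [45, 18, 33, 12], gcd = 3
Change: index 0, 45 -> 79
gcd of the OTHER numbers (without index 0): gcd([18, 33, 12]) = 3
New gcd = gcd(g_others, new_val) = gcd(3, 79) = 1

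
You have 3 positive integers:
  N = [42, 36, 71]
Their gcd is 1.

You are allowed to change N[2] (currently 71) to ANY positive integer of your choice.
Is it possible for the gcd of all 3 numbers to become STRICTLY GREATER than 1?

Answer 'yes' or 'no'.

Current gcd = 1
gcd of all OTHER numbers (without N[2]=71): gcd([42, 36]) = 6
The new gcd after any change is gcd(6, new_value).
This can be at most 6.
Since 6 > old gcd 1, the gcd CAN increase (e.g., set N[2] = 6).

Answer: yes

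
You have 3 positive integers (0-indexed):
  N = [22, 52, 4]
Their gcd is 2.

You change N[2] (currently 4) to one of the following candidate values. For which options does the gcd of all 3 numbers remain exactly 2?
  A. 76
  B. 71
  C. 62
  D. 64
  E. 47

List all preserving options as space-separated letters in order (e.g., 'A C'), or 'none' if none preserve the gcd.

Old gcd = 2; gcd of others (without N[2]) = 2
New gcd for candidate v: gcd(2, v). Preserves old gcd iff gcd(2, v) = 2.
  Option A: v=76, gcd(2,76)=2 -> preserves
  Option B: v=71, gcd(2,71)=1 -> changes
  Option C: v=62, gcd(2,62)=2 -> preserves
  Option D: v=64, gcd(2,64)=2 -> preserves
  Option E: v=47, gcd(2,47)=1 -> changes

Answer: A C D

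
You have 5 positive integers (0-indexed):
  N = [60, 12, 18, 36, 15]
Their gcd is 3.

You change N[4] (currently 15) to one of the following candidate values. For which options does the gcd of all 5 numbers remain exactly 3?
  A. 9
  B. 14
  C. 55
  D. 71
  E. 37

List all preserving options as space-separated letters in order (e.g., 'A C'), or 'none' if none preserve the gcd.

Answer: A

Derivation:
Old gcd = 3; gcd of others (without N[4]) = 6
New gcd for candidate v: gcd(6, v). Preserves old gcd iff gcd(6, v) = 3.
  Option A: v=9, gcd(6,9)=3 -> preserves
  Option B: v=14, gcd(6,14)=2 -> changes
  Option C: v=55, gcd(6,55)=1 -> changes
  Option D: v=71, gcd(6,71)=1 -> changes
  Option E: v=37, gcd(6,37)=1 -> changes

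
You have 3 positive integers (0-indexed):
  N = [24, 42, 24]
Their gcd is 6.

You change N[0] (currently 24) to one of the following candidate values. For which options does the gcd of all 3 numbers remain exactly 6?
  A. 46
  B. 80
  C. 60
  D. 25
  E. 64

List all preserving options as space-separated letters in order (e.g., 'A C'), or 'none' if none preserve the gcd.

Old gcd = 6; gcd of others (without N[0]) = 6
New gcd for candidate v: gcd(6, v). Preserves old gcd iff gcd(6, v) = 6.
  Option A: v=46, gcd(6,46)=2 -> changes
  Option B: v=80, gcd(6,80)=2 -> changes
  Option C: v=60, gcd(6,60)=6 -> preserves
  Option D: v=25, gcd(6,25)=1 -> changes
  Option E: v=64, gcd(6,64)=2 -> changes

Answer: C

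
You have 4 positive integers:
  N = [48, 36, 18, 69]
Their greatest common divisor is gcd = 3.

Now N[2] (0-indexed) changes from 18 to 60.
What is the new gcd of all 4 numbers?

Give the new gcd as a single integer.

Answer: 3

Derivation:
Numbers: [48, 36, 18, 69], gcd = 3
Change: index 2, 18 -> 60
gcd of the OTHER numbers (without index 2): gcd([48, 36, 69]) = 3
New gcd = gcd(g_others, new_val) = gcd(3, 60) = 3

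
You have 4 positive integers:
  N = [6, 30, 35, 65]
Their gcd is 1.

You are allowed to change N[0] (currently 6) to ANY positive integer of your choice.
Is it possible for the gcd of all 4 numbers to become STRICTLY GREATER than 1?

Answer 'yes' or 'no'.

Answer: yes

Derivation:
Current gcd = 1
gcd of all OTHER numbers (without N[0]=6): gcd([30, 35, 65]) = 5
The new gcd after any change is gcd(5, new_value).
This can be at most 5.
Since 5 > old gcd 1, the gcd CAN increase (e.g., set N[0] = 5).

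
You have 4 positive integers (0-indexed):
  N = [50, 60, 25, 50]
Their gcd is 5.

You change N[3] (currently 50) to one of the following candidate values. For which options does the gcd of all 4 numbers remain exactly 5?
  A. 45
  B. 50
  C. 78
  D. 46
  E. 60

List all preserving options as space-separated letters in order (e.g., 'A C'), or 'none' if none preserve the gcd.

Answer: A B E

Derivation:
Old gcd = 5; gcd of others (without N[3]) = 5
New gcd for candidate v: gcd(5, v). Preserves old gcd iff gcd(5, v) = 5.
  Option A: v=45, gcd(5,45)=5 -> preserves
  Option B: v=50, gcd(5,50)=5 -> preserves
  Option C: v=78, gcd(5,78)=1 -> changes
  Option D: v=46, gcd(5,46)=1 -> changes
  Option E: v=60, gcd(5,60)=5 -> preserves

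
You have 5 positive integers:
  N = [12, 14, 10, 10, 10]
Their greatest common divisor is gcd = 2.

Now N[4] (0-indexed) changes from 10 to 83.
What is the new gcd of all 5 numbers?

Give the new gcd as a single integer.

Numbers: [12, 14, 10, 10, 10], gcd = 2
Change: index 4, 10 -> 83
gcd of the OTHER numbers (without index 4): gcd([12, 14, 10, 10]) = 2
New gcd = gcd(g_others, new_val) = gcd(2, 83) = 1

Answer: 1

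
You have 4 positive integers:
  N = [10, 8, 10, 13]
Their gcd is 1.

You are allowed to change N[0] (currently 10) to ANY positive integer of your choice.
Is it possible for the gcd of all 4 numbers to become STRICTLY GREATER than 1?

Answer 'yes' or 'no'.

Answer: no

Derivation:
Current gcd = 1
gcd of all OTHER numbers (without N[0]=10): gcd([8, 10, 13]) = 1
The new gcd after any change is gcd(1, new_value).
This can be at most 1.
Since 1 = old gcd 1, the gcd can only stay the same or decrease.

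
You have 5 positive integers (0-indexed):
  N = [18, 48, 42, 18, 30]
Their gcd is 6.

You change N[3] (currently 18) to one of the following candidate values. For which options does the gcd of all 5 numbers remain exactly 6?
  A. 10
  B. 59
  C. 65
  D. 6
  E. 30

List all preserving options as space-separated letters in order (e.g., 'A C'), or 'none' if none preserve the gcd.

Old gcd = 6; gcd of others (without N[3]) = 6
New gcd for candidate v: gcd(6, v). Preserves old gcd iff gcd(6, v) = 6.
  Option A: v=10, gcd(6,10)=2 -> changes
  Option B: v=59, gcd(6,59)=1 -> changes
  Option C: v=65, gcd(6,65)=1 -> changes
  Option D: v=6, gcd(6,6)=6 -> preserves
  Option E: v=30, gcd(6,30)=6 -> preserves

Answer: D E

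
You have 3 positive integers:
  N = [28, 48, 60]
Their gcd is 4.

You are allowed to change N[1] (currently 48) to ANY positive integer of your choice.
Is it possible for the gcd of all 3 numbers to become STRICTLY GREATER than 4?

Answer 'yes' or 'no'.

Answer: no

Derivation:
Current gcd = 4
gcd of all OTHER numbers (without N[1]=48): gcd([28, 60]) = 4
The new gcd after any change is gcd(4, new_value).
This can be at most 4.
Since 4 = old gcd 4, the gcd can only stay the same or decrease.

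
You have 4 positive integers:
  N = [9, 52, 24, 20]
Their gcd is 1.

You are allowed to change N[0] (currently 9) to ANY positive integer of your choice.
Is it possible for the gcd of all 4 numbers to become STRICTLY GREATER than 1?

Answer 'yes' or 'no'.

Answer: yes

Derivation:
Current gcd = 1
gcd of all OTHER numbers (without N[0]=9): gcd([52, 24, 20]) = 4
The new gcd after any change is gcd(4, new_value).
This can be at most 4.
Since 4 > old gcd 1, the gcd CAN increase (e.g., set N[0] = 4).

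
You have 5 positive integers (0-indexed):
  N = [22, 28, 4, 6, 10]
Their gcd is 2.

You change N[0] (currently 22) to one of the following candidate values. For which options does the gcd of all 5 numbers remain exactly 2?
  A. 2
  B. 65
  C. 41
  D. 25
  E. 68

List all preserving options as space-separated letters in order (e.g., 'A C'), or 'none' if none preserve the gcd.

Old gcd = 2; gcd of others (without N[0]) = 2
New gcd for candidate v: gcd(2, v). Preserves old gcd iff gcd(2, v) = 2.
  Option A: v=2, gcd(2,2)=2 -> preserves
  Option B: v=65, gcd(2,65)=1 -> changes
  Option C: v=41, gcd(2,41)=1 -> changes
  Option D: v=25, gcd(2,25)=1 -> changes
  Option E: v=68, gcd(2,68)=2 -> preserves

Answer: A E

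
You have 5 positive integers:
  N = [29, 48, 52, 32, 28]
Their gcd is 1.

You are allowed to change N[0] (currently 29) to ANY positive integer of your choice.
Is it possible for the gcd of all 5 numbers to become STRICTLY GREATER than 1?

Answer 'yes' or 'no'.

Current gcd = 1
gcd of all OTHER numbers (without N[0]=29): gcd([48, 52, 32, 28]) = 4
The new gcd after any change is gcd(4, new_value).
This can be at most 4.
Since 4 > old gcd 1, the gcd CAN increase (e.g., set N[0] = 4).

Answer: yes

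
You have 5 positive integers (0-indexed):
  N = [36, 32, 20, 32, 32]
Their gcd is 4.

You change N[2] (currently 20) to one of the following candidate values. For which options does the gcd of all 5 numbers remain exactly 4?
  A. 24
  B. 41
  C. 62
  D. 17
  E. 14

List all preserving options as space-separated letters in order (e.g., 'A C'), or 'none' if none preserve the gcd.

Old gcd = 4; gcd of others (without N[2]) = 4
New gcd for candidate v: gcd(4, v). Preserves old gcd iff gcd(4, v) = 4.
  Option A: v=24, gcd(4,24)=4 -> preserves
  Option B: v=41, gcd(4,41)=1 -> changes
  Option C: v=62, gcd(4,62)=2 -> changes
  Option D: v=17, gcd(4,17)=1 -> changes
  Option E: v=14, gcd(4,14)=2 -> changes

Answer: A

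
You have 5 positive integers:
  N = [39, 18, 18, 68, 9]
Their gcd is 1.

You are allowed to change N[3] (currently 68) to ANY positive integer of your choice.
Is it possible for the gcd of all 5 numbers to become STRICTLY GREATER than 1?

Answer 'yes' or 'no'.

Current gcd = 1
gcd of all OTHER numbers (without N[3]=68): gcd([39, 18, 18, 9]) = 3
The new gcd after any change is gcd(3, new_value).
This can be at most 3.
Since 3 > old gcd 1, the gcd CAN increase (e.g., set N[3] = 3).

Answer: yes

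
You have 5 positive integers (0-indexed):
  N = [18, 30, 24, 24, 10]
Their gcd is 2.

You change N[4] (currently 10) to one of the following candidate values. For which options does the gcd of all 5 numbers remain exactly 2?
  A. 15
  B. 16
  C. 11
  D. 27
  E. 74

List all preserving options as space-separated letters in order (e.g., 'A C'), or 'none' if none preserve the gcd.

Answer: B E

Derivation:
Old gcd = 2; gcd of others (without N[4]) = 6
New gcd for candidate v: gcd(6, v). Preserves old gcd iff gcd(6, v) = 2.
  Option A: v=15, gcd(6,15)=3 -> changes
  Option B: v=16, gcd(6,16)=2 -> preserves
  Option C: v=11, gcd(6,11)=1 -> changes
  Option D: v=27, gcd(6,27)=3 -> changes
  Option E: v=74, gcd(6,74)=2 -> preserves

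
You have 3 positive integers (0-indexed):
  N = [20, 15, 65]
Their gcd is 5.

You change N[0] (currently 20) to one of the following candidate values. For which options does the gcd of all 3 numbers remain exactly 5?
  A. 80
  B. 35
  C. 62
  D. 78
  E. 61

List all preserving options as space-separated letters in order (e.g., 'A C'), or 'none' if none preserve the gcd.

Old gcd = 5; gcd of others (without N[0]) = 5
New gcd for candidate v: gcd(5, v). Preserves old gcd iff gcd(5, v) = 5.
  Option A: v=80, gcd(5,80)=5 -> preserves
  Option B: v=35, gcd(5,35)=5 -> preserves
  Option C: v=62, gcd(5,62)=1 -> changes
  Option D: v=78, gcd(5,78)=1 -> changes
  Option E: v=61, gcd(5,61)=1 -> changes

Answer: A B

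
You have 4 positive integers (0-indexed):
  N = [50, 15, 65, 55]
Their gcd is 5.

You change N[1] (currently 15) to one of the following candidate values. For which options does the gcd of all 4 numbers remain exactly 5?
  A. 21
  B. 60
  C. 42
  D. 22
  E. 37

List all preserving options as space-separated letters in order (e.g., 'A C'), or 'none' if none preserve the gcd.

Answer: B

Derivation:
Old gcd = 5; gcd of others (without N[1]) = 5
New gcd for candidate v: gcd(5, v). Preserves old gcd iff gcd(5, v) = 5.
  Option A: v=21, gcd(5,21)=1 -> changes
  Option B: v=60, gcd(5,60)=5 -> preserves
  Option C: v=42, gcd(5,42)=1 -> changes
  Option D: v=22, gcd(5,22)=1 -> changes
  Option E: v=37, gcd(5,37)=1 -> changes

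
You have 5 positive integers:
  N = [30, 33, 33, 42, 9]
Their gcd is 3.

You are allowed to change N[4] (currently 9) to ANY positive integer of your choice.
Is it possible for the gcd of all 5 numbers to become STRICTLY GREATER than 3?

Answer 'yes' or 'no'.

Current gcd = 3
gcd of all OTHER numbers (without N[4]=9): gcd([30, 33, 33, 42]) = 3
The new gcd after any change is gcd(3, new_value).
This can be at most 3.
Since 3 = old gcd 3, the gcd can only stay the same or decrease.

Answer: no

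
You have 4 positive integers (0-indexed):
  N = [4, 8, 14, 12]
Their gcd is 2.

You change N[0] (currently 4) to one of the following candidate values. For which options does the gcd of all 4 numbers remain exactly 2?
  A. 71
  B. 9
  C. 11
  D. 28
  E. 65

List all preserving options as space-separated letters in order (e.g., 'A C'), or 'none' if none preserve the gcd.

Old gcd = 2; gcd of others (without N[0]) = 2
New gcd for candidate v: gcd(2, v). Preserves old gcd iff gcd(2, v) = 2.
  Option A: v=71, gcd(2,71)=1 -> changes
  Option B: v=9, gcd(2,9)=1 -> changes
  Option C: v=11, gcd(2,11)=1 -> changes
  Option D: v=28, gcd(2,28)=2 -> preserves
  Option E: v=65, gcd(2,65)=1 -> changes

Answer: D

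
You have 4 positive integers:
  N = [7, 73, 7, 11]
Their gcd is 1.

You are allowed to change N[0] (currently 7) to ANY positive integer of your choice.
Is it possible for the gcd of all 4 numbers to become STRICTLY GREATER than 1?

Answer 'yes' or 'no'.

Current gcd = 1
gcd of all OTHER numbers (without N[0]=7): gcd([73, 7, 11]) = 1
The new gcd after any change is gcd(1, new_value).
This can be at most 1.
Since 1 = old gcd 1, the gcd can only stay the same or decrease.

Answer: no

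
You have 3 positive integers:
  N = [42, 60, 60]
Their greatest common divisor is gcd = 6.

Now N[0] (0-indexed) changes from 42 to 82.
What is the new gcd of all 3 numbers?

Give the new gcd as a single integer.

Answer: 2

Derivation:
Numbers: [42, 60, 60], gcd = 6
Change: index 0, 42 -> 82
gcd of the OTHER numbers (without index 0): gcd([60, 60]) = 60
New gcd = gcd(g_others, new_val) = gcd(60, 82) = 2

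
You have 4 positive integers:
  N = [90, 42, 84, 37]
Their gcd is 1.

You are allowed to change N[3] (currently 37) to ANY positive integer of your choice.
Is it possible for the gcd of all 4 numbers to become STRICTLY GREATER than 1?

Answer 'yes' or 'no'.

Current gcd = 1
gcd of all OTHER numbers (without N[3]=37): gcd([90, 42, 84]) = 6
The new gcd after any change is gcd(6, new_value).
This can be at most 6.
Since 6 > old gcd 1, the gcd CAN increase (e.g., set N[3] = 6).

Answer: yes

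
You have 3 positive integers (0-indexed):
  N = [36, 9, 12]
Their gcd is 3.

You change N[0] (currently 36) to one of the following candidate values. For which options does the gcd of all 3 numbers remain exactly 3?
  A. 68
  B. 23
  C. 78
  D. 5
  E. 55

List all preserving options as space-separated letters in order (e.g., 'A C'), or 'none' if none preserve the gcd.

Answer: C

Derivation:
Old gcd = 3; gcd of others (without N[0]) = 3
New gcd for candidate v: gcd(3, v). Preserves old gcd iff gcd(3, v) = 3.
  Option A: v=68, gcd(3,68)=1 -> changes
  Option B: v=23, gcd(3,23)=1 -> changes
  Option C: v=78, gcd(3,78)=3 -> preserves
  Option D: v=5, gcd(3,5)=1 -> changes
  Option E: v=55, gcd(3,55)=1 -> changes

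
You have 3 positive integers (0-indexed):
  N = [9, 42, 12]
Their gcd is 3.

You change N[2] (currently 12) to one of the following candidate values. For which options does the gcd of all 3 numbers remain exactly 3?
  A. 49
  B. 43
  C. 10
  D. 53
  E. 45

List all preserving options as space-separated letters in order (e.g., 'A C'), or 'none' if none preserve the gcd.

Answer: E

Derivation:
Old gcd = 3; gcd of others (without N[2]) = 3
New gcd for candidate v: gcd(3, v). Preserves old gcd iff gcd(3, v) = 3.
  Option A: v=49, gcd(3,49)=1 -> changes
  Option B: v=43, gcd(3,43)=1 -> changes
  Option C: v=10, gcd(3,10)=1 -> changes
  Option D: v=53, gcd(3,53)=1 -> changes
  Option E: v=45, gcd(3,45)=3 -> preserves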